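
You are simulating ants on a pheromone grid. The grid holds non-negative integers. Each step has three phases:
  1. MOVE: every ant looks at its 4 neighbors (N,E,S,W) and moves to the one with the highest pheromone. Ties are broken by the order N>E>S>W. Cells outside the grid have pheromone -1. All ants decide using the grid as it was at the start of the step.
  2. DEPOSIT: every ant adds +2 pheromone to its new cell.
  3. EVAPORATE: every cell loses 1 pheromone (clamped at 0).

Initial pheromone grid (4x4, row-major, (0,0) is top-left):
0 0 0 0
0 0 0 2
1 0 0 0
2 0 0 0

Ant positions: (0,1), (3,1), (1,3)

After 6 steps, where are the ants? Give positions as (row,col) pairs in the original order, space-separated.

Step 1: ant0:(0,1)->E->(0,2) | ant1:(3,1)->W->(3,0) | ant2:(1,3)->N->(0,3)
  grid max=3 at (3,0)
Step 2: ant0:(0,2)->E->(0,3) | ant1:(3,0)->N->(2,0) | ant2:(0,3)->S->(1,3)
  grid max=2 at (0,3)
Step 3: ant0:(0,3)->S->(1,3) | ant1:(2,0)->S->(3,0) | ant2:(1,3)->N->(0,3)
  grid max=3 at (0,3)
Step 4: ant0:(1,3)->N->(0,3) | ant1:(3,0)->N->(2,0) | ant2:(0,3)->S->(1,3)
  grid max=4 at (0,3)
Step 5: ant0:(0,3)->S->(1,3) | ant1:(2,0)->S->(3,0) | ant2:(1,3)->N->(0,3)
  grid max=5 at (0,3)
Step 6: ant0:(1,3)->N->(0,3) | ant1:(3,0)->N->(2,0) | ant2:(0,3)->S->(1,3)
  grid max=6 at (0,3)

(0,3) (2,0) (1,3)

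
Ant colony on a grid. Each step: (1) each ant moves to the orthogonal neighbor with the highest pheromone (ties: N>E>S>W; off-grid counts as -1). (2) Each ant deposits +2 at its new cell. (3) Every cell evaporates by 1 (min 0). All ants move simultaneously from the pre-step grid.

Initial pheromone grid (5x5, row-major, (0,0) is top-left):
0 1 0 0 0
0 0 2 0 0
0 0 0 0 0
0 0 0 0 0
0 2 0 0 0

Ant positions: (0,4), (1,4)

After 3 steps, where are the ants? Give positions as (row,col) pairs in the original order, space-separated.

Step 1: ant0:(0,4)->S->(1,4) | ant1:(1,4)->N->(0,4)
  grid max=1 at (0,4)
Step 2: ant0:(1,4)->N->(0,4) | ant1:(0,4)->S->(1,4)
  grid max=2 at (0,4)
Step 3: ant0:(0,4)->S->(1,4) | ant1:(1,4)->N->(0,4)
  grid max=3 at (0,4)

(1,4) (0,4)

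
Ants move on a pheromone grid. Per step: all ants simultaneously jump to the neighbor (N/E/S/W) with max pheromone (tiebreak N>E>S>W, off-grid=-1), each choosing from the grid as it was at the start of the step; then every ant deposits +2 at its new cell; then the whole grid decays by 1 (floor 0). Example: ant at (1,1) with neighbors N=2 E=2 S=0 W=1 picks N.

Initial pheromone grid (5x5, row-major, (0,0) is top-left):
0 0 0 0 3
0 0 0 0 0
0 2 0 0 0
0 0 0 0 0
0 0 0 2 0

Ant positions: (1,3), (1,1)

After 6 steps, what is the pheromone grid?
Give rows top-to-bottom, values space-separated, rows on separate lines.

After step 1: ants at (0,3),(2,1)
  0 0 0 1 2
  0 0 0 0 0
  0 3 0 0 0
  0 0 0 0 0
  0 0 0 1 0
After step 2: ants at (0,4),(1,1)
  0 0 0 0 3
  0 1 0 0 0
  0 2 0 0 0
  0 0 0 0 0
  0 0 0 0 0
After step 3: ants at (1,4),(2,1)
  0 0 0 0 2
  0 0 0 0 1
  0 3 0 0 0
  0 0 0 0 0
  0 0 0 0 0
After step 4: ants at (0,4),(1,1)
  0 0 0 0 3
  0 1 0 0 0
  0 2 0 0 0
  0 0 0 0 0
  0 0 0 0 0
After step 5: ants at (1,4),(2,1)
  0 0 0 0 2
  0 0 0 0 1
  0 3 0 0 0
  0 0 0 0 0
  0 0 0 0 0
After step 6: ants at (0,4),(1,1)
  0 0 0 0 3
  0 1 0 0 0
  0 2 0 0 0
  0 0 0 0 0
  0 0 0 0 0

0 0 0 0 3
0 1 0 0 0
0 2 0 0 0
0 0 0 0 0
0 0 0 0 0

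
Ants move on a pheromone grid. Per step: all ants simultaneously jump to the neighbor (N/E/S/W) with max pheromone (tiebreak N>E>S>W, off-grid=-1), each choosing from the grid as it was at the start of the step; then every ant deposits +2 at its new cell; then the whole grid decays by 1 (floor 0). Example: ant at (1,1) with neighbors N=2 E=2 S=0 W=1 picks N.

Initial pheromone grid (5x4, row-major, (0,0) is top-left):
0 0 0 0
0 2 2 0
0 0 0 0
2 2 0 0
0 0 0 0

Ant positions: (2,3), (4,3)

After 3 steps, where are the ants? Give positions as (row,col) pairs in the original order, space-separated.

Step 1: ant0:(2,3)->N->(1,3) | ant1:(4,3)->N->(3,3)
  grid max=1 at (1,1)
Step 2: ant0:(1,3)->W->(1,2) | ant1:(3,3)->N->(2,3)
  grid max=2 at (1,2)
Step 3: ant0:(1,2)->N->(0,2) | ant1:(2,3)->N->(1,3)
  grid max=1 at (0,2)

(0,2) (1,3)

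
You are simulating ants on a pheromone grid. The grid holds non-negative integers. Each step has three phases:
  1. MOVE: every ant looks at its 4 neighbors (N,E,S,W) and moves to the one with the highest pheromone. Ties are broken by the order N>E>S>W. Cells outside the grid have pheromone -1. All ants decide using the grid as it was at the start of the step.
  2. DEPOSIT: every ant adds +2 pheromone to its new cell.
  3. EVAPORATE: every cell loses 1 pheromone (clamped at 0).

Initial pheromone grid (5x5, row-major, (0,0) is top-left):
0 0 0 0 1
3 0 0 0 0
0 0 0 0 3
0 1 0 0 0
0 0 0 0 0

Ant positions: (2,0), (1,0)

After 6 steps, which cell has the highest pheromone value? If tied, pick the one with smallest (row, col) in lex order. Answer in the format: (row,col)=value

Answer: (1,0)=9

Derivation:
Step 1: ant0:(2,0)->N->(1,0) | ant1:(1,0)->N->(0,0)
  grid max=4 at (1,0)
Step 2: ant0:(1,0)->N->(0,0) | ant1:(0,0)->S->(1,0)
  grid max=5 at (1,0)
Step 3: ant0:(0,0)->S->(1,0) | ant1:(1,0)->N->(0,0)
  grid max=6 at (1,0)
Step 4: ant0:(1,0)->N->(0,0) | ant1:(0,0)->S->(1,0)
  grid max=7 at (1,0)
Step 5: ant0:(0,0)->S->(1,0) | ant1:(1,0)->N->(0,0)
  grid max=8 at (1,0)
Step 6: ant0:(1,0)->N->(0,0) | ant1:(0,0)->S->(1,0)
  grid max=9 at (1,0)
Final grid:
  6 0 0 0 0
  9 0 0 0 0
  0 0 0 0 0
  0 0 0 0 0
  0 0 0 0 0
Max pheromone 9 at (1,0)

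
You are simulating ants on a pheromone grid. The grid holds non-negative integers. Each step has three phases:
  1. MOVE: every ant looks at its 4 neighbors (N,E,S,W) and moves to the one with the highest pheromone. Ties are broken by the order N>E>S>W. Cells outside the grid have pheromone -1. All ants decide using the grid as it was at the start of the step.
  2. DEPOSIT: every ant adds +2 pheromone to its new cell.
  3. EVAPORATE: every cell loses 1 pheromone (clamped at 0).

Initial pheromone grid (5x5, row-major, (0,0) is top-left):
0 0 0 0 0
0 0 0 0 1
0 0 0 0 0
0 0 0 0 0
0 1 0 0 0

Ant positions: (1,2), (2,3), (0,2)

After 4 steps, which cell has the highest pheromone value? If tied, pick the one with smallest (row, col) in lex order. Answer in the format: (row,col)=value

Step 1: ant0:(1,2)->N->(0,2) | ant1:(2,3)->N->(1,3) | ant2:(0,2)->E->(0,3)
  grid max=1 at (0,2)
Step 2: ant0:(0,2)->E->(0,3) | ant1:(1,3)->N->(0,3) | ant2:(0,3)->S->(1,3)
  grid max=4 at (0,3)
Step 3: ant0:(0,3)->S->(1,3) | ant1:(0,3)->S->(1,3) | ant2:(1,3)->N->(0,3)
  grid max=5 at (0,3)
Step 4: ant0:(1,3)->N->(0,3) | ant1:(1,3)->N->(0,3) | ant2:(0,3)->S->(1,3)
  grid max=8 at (0,3)
Final grid:
  0 0 0 8 0
  0 0 0 6 0
  0 0 0 0 0
  0 0 0 0 0
  0 0 0 0 0
Max pheromone 8 at (0,3)

Answer: (0,3)=8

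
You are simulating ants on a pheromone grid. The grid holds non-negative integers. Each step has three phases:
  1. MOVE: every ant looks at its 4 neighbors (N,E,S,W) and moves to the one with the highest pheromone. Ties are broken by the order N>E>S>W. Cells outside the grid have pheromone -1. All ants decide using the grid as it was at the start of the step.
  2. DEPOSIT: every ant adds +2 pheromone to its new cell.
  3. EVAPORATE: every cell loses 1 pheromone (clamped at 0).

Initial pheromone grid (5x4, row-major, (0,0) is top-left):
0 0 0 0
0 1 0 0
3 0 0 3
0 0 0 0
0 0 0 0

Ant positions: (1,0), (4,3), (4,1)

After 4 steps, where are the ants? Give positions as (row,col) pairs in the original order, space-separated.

Step 1: ant0:(1,0)->S->(2,0) | ant1:(4,3)->N->(3,3) | ant2:(4,1)->N->(3,1)
  grid max=4 at (2,0)
Step 2: ant0:(2,0)->N->(1,0) | ant1:(3,3)->N->(2,3) | ant2:(3,1)->N->(2,1)
  grid max=3 at (2,0)
Step 3: ant0:(1,0)->S->(2,0) | ant1:(2,3)->N->(1,3) | ant2:(2,1)->W->(2,0)
  grid max=6 at (2,0)
Step 4: ant0:(2,0)->N->(1,0) | ant1:(1,3)->S->(2,3) | ant2:(2,0)->N->(1,0)
  grid max=5 at (2,0)

(1,0) (2,3) (1,0)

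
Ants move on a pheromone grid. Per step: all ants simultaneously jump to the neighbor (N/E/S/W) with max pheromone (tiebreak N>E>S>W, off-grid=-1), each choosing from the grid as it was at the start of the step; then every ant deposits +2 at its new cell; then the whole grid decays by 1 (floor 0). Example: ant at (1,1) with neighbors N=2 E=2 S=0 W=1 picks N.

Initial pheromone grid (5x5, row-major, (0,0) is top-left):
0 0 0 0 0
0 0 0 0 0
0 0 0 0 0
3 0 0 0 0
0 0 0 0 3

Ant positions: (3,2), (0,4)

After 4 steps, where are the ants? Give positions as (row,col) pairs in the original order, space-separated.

Step 1: ant0:(3,2)->N->(2,2) | ant1:(0,4)->S->(1,4)
  grid max=2 at (3,0)
Step 2: ant0:(2,2)->N->(1,2) | ant1:(1,4)->N->(0,4)
  grid max=1 at (0,4)
Step 3: ant0:(1,2)->N->(0,2) | ant1:(0,4)->S->(1,4)
  grid max=1 at (0,2)
Step 4: ant0:(0,2)->E->(0,3) | ant1:(1,4)->N->(0,4)
  grid max=1 at (0,3)

(0,3) (0,4)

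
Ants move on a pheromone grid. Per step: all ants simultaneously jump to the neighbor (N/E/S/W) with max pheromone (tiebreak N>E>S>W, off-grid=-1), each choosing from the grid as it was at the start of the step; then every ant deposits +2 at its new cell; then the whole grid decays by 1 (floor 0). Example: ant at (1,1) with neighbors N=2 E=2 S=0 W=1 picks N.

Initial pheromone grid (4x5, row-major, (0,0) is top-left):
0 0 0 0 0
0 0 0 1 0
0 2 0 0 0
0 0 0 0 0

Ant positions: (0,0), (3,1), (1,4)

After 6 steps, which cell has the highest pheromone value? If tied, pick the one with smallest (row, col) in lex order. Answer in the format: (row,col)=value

Answer: (0,3)=5

Derivation:
Step 1: ant0:(0,0)->E->(0,1) | ant1:(3,1)->N->(2,1) | ant2:(1,4)->W->(1,3)
  grid max=3 at (2,1)
Step 2: ant0:(0,1)->E->(0,2) | ant1:(2,1)->N->(1,1) | ant2:(1,3)->N->(0,3)
  grid max=2 at (2,1)
Step 3: ant0:(0,2)->E->(0,3) | ant1:(1,1)->S->(2,1) | ant2:(0,3)->S->(1,3)
  grid max=3 at (2,1)
Step 4: ant0:(0,3)->S->(1,3) | ant1:(2,1)->N->(1,1) | ant2:(1,3)->N->(0,3)
  grid max=3 at (0,3)
Step 5: ant0:(1,3)->N->(0,3) | ant1:(1,1)->S->(2,1) | ant2:(0,3)->S->(1,3)
  grid max=4 at (0,3)
Step 6: ant0:(0,3)->S->(1,3) | ant1:(2,1)->N->(1,1) | ant2:(1,3)->N->(0,3)
  grid max=5 at (0,3)
Final grid:
  0 0 0 5 0
  0 1 0 5 0
  0 2 0 0 0
  0 0 0 0 0
Max pheromone 5 at (0,3)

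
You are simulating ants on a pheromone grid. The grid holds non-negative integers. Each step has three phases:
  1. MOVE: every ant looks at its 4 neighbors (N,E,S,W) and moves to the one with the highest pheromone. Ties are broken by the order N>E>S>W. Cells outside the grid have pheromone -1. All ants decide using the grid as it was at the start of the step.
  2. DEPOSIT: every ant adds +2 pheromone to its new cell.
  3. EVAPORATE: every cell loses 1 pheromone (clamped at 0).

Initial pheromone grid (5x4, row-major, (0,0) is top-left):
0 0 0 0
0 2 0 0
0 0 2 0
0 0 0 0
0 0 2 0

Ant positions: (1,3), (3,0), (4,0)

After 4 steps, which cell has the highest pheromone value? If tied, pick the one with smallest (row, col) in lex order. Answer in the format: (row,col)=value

Step 1: ant0:(1,3)->N->(0,3) | ant1:(3,0)->N->(2,0) | ant2:(4,0)->N->(3,0)
  grid max=1 at (0,3)
Step 2: ant0:(0,3)->S->(1,3) | ant1:(2,0)->S->(3,0) | ant2:(3,0)->N->(2,0)
  grid max=2 at (2,0)
Step 3: ant0:(1,3)->N->(0,3) | ant1:(3,0)->N->(2,0) | ant2:(2,0)->S->(3,0)
  grid max=3 at (2,0)
Step 4: ant0:(0,3)->S->(1,3) | ant1:(2,0)->S->(3,0) | ant2:(3,0)->N->(2,0)
  grid max=4 at (2,0)
Final grid:
  0 0 0 0
  0 0 0 1
  4 0 0 0
  4 0 0 0
  0 0 0 0
Max pheromone 4 at (2,0)

Answer: (2,0)=4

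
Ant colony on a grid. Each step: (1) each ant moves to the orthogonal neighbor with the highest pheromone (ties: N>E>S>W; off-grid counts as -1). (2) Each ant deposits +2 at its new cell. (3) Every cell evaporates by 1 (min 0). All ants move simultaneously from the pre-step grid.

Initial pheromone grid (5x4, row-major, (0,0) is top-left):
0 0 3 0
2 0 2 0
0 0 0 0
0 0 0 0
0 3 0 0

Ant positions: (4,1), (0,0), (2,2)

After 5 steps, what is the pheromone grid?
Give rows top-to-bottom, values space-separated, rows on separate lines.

After step 1: ants at (3,1),(1,0),(1,2)
  0 0 2 0
  3 0 3 0
  0 0 0 0
  0 1 0 0
  0 2 0 0
After step 2: ants at (4,1),(0,0),(0,2)
  1 0 3 0
  2 0 2 0
  0 0 0 0
  0 0 0 0
  0 3 0 0
After step 3: ants at (3,1),(1,0),(1,2)
  0 0 2 0
  3 0 3 0
  0 0 0 0
  0 1 0 0
  0 2 0 0
After step 4: ants at (4,1),(0,0),(0,2)
  1 0 3 0
  2 0 2 0
  0 0 0 0
  0 0 0 0
  0 3 0 0
After step 5: ants at (3,1),(1,0),(1,2)
  0 0 2 0
  3 0 3 0
  0 0 0 0
  0 1 0 0
  0 2 0 0

0 0 2 0
3 0 3 0
0 0 0 0
0 1 0 0
0 2 0 0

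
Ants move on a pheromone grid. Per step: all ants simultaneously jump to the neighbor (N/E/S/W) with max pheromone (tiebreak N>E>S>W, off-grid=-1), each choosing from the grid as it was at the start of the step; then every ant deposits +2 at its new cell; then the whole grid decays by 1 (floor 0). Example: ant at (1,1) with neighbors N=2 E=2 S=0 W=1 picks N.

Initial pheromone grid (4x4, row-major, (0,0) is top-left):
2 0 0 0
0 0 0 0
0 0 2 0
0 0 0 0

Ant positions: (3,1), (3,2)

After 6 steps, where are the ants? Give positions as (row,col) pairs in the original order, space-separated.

Step 1: ant0:(3,1)->N->(2,1) | ant1:(3,2)->N->(2,2)
  grid max=3 at (2,2)
Step 2: ant0:(2,1)->E->(2,2) | ant1:(2,2)->W->(2,1)
  grid max=4 at (2,2)
Step 3: ant0:(2,2)->W->(2,1) | ant1:(2,1)->E->(2,2)
  grid max=5 at (2,2)
Step 4: ant0:(2,1)->E->(2,2) | ant1:(2,2)->W->(2,1)
  grid max=6 at (2,2)
Step 5: ant0:(2,2)->W->(2,1) | ant1:(2,1)->E->(2,2)
  grid max=7 at (2,2)
Step 6: ant0:(2,1)->E->(2,2) | ant1:(2,2)->W->(2,1)
  grid max=8 at (2,2)

(2,2) (2,1)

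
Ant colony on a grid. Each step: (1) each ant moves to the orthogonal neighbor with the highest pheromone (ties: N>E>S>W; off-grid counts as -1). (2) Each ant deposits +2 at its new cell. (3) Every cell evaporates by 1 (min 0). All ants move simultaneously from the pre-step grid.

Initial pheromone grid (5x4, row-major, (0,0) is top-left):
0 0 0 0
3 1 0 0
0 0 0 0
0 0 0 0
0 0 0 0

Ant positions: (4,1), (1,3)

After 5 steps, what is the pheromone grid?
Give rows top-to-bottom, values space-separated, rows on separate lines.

After step 1: ants at (3,1),(0,3)
  0 0 0 1
  2 0 0 0
  0 0 0 0
  0 1 0 0
  0 0 0 0
After step 2: ants at (2,1),(1,3)
  0 0 0 0
  1 0 0 1
  0 1 0 0
  0 0 0 0
  0 0 0 0
After step 3: ants at (1,1),(0,3)
  0 0 0 1
  0 1 0 0
  0 0 0 0
  0 0 0 0
  0 0 0 0
After step 4: ants at (0,1),(1,3)
  0 1 0 0
  0 0 0 1
  0 0 0 0
  0 0 0 0
  0 0 0 0
After step 5: ants at (0,2),(0,3)
  0 0 1 1
  0 0 0 0
  0 0 0 0
  0 0 0 0
  0 0 0 0

0 0 1 1
0 0 0 0
0 0 0 0
0 0 0 0
0 0 0 0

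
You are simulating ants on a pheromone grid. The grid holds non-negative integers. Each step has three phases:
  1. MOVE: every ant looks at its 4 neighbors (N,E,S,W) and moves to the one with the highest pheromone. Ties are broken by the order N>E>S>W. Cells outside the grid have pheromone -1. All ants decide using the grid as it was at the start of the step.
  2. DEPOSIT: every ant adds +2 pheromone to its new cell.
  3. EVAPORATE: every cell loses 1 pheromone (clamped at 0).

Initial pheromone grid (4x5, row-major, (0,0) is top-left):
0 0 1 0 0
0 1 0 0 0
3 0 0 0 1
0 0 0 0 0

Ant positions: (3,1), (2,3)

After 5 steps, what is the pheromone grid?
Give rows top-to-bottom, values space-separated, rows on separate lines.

After step 1: ants at (2,1),(2,4)
  0 0 0 0 0
  0 0 0 0 0
  2 1 0 0 2
  0 0 0 0 0
After step 2: ants at (2,0),(1,4)
  0 0 0 0 0
  0 0 0 0 1
  3 0 0 0 1
  0 0 0 0 0
After step 3: ants at (1,0),(2,4)
  0 0 0 0 0
  1 0 0 0 0
  2 0 0 0 2
  0 0 0 0 0
After step 4: ants at (2,0),(1,4)
  0 0 0 0 0
  0 0 0 0 1
  3 0 0 0 1
  0 0 0 0 0
After step 5: ants at (1,0),(2,4)
  0 0 0 0 0
  1 0 0 0 0
  2 0 0 0 2
  0 0 0 0 0

0 0 0 0 0
1 0 0 0 0
2 0 0 0 2
0 0 0 0 0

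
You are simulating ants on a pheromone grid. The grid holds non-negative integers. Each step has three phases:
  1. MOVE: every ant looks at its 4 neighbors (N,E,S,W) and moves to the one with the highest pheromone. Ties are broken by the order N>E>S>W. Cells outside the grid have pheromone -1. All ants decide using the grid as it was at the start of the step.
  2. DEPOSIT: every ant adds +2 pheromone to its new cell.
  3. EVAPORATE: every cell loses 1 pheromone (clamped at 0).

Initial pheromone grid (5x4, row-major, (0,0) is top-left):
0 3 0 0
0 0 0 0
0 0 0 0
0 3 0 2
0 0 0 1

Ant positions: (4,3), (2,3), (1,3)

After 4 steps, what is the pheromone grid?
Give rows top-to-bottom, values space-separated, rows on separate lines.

After step 1: ants at (3,3),(3,3),(0,3)
  0 2 0 1
  0 0 0 0
  0 0 0 0
  0 2 0 5
  0 0 0 0
After step 2: ants at (2,3),(2,3),(1,3)
  0 1 0 0
  0 0 0 1
  0 0 0 3
  0 1 0 4
  0 0 0 0
After step 3: ants at (3,3),(3,3),(2,3)
  0 0 0 0
  0 0 0 0
  0 0 0 4
  0 0 0 7
  0 0 0 0
After step 4: ants at (2,3),(2,3),(3,3)
  0 0 0 0
  0 0 0 0
  0 0 0 7
  0 0 0 8
  0 0 0 0

0 0 0 0
0 0 0 0
0 0 0 7
0 0 0 8
0 0 0 0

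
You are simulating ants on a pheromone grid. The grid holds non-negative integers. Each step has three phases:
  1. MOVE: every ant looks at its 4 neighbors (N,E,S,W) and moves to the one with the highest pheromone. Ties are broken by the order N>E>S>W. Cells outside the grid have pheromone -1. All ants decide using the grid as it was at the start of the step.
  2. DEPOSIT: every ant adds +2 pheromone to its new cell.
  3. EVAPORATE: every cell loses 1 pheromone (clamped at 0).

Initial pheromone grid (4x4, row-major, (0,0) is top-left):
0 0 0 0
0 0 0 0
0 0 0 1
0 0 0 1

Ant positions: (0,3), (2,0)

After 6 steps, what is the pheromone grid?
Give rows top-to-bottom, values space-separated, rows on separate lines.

After step 1: ants at (1,3),(1,0)
  0 0 0 0
  1 0 0 1
  0 0 0 0
  0 0 0 0
After step 2: ants at (0,3),(0,0)
  1 0 0 1
  0 0 0 0
  0 0 0 0
  0 0 0 0
After step 3: ants at (1,3),(0,1)
  0 1 0 0
  0 0 0 1
  0 0 0 0
  0 0 0 0
After step 4: ants at (0,3),(0,2)
  0 0 1 1
  0 0 0 0
  0 0 0 0
  0 0 0 0
After step 5: ants at (0,2),(0,3)
  0 0 2 2
  0 0 0 0
  0 0 0 0
  0 0 0 0
After step 6: ants at (0,3),(0,2)
  0 0 3 3
  0 0 0 0
  0 0 0 0
  0 0 0 0

0 0 3 3
0 0 0 0
0 0 0 0
0 0 0 0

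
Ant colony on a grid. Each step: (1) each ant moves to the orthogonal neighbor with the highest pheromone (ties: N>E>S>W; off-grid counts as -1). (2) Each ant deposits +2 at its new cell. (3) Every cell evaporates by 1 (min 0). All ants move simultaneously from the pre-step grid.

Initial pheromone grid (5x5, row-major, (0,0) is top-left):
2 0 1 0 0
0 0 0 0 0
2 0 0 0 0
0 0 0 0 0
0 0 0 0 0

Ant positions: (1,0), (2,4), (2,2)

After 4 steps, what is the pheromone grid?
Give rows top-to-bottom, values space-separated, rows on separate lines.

After step 1: ants at (0,0),(1,4),(1,2)
  3 0 0 0 0
  0 0 1 0 1
  1 0 0 0 0
  0 0 0 0 0
  0 0 0 0 0
After step 2: ants at (0,1),(0,4),(0,2)
  2 1 1 0 1
  0 0 0 0 0
  0 0 0 0 0
  0 0 0 0 0
  0 0 0 0 0
After step 3: ants at (0,0),(1,4),(0,1)
  3 2 0 0 0
  0 0 0 0 1
  0 0 0 0 0
  0 0 0 0 0
  0 0 0 0 0
After step 4: ants at (0,1),(0,4),(0,0)
  4 3 0 0 1
  0 0 0 0 0
  0 0 0 0 0
  0 0 0 0 0
  0 0 0 0 0

4 3 0 0 1
0 0 0 0 0
0 0 0 0 0
0 0 0 0 0
0 0 0 0 0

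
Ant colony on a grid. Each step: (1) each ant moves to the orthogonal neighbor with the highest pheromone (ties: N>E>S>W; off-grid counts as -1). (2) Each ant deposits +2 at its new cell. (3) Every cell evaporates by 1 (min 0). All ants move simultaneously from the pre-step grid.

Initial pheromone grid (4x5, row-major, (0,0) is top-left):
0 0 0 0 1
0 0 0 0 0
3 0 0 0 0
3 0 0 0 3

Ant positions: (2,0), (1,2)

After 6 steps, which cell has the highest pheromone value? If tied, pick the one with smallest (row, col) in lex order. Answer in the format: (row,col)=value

Answer: (2,0)=3

Derivation:
Step 1: ant0:(2,0)->S->(3,0) | ant1:(1,2)->N->(0,2)
  grid max=4 at (3,0)
Step 2: ant0:(3,0)->N->(2,0) | ant1:(0,2)->E->(0,3)
  grid max=3 at (2,0)
Step 3: ant0:(2,0)->S->(3,0) | ant1:(0,3)->E->(0,4)
  grid max=4 at (3,0)
Step 4: ant0:(3,0)->N->(2,0) | ant1:(0,4)->S->(1,4)
  grid max=3 at (2,0)
Step 5: ant0:(2,0)->S->(3,0) | ant1:(1,4)->N->(0,4)
  grid max=4 at (3,0)
Step 6: ant0:(3,0)->N->(2,0) | ant1:(0,4)->S->(1,4)
  grid max=3 at (2,0)
Final grid:
  0 0 0 0 0
  0 0 0 0 1
  3 0 0 0 0
  3 0 0 0 0
Max pheromone 3 at (2,0)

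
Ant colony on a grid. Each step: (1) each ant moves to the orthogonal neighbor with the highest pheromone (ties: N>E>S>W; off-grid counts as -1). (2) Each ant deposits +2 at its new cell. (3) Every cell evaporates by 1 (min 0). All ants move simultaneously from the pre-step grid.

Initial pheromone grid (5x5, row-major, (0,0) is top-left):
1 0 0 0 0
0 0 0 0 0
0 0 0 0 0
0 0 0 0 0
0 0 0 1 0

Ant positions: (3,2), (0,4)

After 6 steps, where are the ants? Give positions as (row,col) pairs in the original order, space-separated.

Step 1: ant0:(3,2)->N->(2,2) | ant1:(0,4)->S->(1,4)
  grid max=1 at (1,4)
Step 2: ant0:(2,2)->N->(1,2) | ant1:(1,4)->N->(0,4)
  grid max=1 at (0,4)
Step 3: ant0:(1,2)->N->(0,2) | ant1:(0,4)->S->(1,4)
  grid max=1 at (0,2)
Step 4: ant0:(0,2)->E->(0,3) | ant1:(1,4)->N->(0,4)
  grid max=1 at (0,3)
Step 5: ant0:(0,3)->E->(0,4) | ant1:(0,4)->W->(0,3)
  grid max=2 at (0,3)
Step 6: ant0:(0,4)->W->(0,3) | ant1:(0,3)->E->(0,4)
  grid max=3 at (0,3)

(0,3) (0,4)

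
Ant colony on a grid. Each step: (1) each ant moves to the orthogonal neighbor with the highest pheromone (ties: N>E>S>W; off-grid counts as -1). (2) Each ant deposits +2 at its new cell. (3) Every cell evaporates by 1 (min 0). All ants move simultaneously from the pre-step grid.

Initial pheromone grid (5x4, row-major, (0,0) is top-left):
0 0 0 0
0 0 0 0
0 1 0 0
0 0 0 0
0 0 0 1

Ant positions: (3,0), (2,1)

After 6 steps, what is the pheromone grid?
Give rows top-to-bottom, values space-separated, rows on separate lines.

After step 1: ants at (2,0),(1,1)
  0 0 0 0
  0 1 0 0
  1 0 0 0
  0 0 0 0
  0 0 0 0
After step 2: ants at (1,0),(0,1)
  0 1 0 0
  1 0 0 0
  0 0 0 0
  0 0 0 0
  0 0 0 0
After step 3: ants at (0,0),(0,2)
  1 0 1 0
  0 0 0 0
  0 0 0 0
  0 0 0 0
  0 0 0 0
After step 4: ants at (0,1),(0,3)
  0 1 0 1
  0 0 0 0
  0 0 0 0
  0 0 0 0
  0 0 0 0
After step 5: ants at (0,2),(1,3)
  0 0 1 0
  0 0 0 1
  0 0 0 0
  0 0 0 0
  0 0 0 0
After step 6: ants at (0,3),(0,3)
  0 0 0 3
  0 0 0 0
  0 0 0 0
  0 0 0 0
  0 0 0 0

0 0 0 3
0 0 0 0
0 0 0 0
0 0 0 0
0 0 0 0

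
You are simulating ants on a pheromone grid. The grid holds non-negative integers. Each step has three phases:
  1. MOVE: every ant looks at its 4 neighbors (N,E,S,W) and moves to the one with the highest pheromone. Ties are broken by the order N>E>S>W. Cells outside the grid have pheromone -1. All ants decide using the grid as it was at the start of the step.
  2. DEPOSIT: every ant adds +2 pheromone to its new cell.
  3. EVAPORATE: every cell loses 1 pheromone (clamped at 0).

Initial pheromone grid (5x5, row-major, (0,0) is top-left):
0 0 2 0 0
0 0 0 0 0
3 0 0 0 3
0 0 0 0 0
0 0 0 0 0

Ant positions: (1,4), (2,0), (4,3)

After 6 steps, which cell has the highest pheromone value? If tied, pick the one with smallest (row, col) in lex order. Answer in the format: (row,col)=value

Step 1: ant0:(1,4)->S->(2,4) | ant1:(2,0)->N->(1,0) | ant2:(4,3)->N->(3,3)
  grid max=4 at (2,4)
Step 2: ant0:(2,4)->N->(1,4) | ant1:(1,0)->S->(2,0) | ant2:(3,3)->N->(2,3)
  grid max=3 at (2,0)
Step 3: ant0:(1,4)->S->(2,4) | ant1:(2,0)->N->(1,0) | ant2:(2,3)->E->(2,4)
  grid max=6 at (2,4)
Step 4: ant0:(2,4)->N->(1,4) | ant1:(1,0)->S->(2,0) | ant2:(2,4)->N->(1,4)
  grid max=5 at (2,4)
Step 5: ant0:(1,4)->S->(2,4) | ant1:(2,0)->N->(1,0) | ant2:(1,4)->S->(2,4)
  grid max=8 at (2,4)
Step 6: ant0:(2,4)->N->(1,4) | ant1:(1,0)->S->(2,0) | ant2:(2,4)->N->(1,4)
  grid max=7 at (2,4)
Final grid:
  0 0 0 0 0
  0 0 0 0 5
  3 0 0 0 7
  0 0 0 0 0
  0 0 0 0 0
Max pheromone 7 at (2,4)

Answer: (2,4)=7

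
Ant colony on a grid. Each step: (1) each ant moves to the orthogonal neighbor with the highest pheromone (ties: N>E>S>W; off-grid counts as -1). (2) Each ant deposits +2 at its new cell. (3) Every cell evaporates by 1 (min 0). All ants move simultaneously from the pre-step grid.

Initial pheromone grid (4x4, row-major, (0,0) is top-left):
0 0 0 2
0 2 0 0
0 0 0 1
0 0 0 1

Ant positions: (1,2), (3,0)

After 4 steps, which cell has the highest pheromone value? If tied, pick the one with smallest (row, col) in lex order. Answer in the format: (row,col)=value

Step 1: ant0:(1,2)->W->(1,1) | ant1:(3,0)->N->(2,0)
  grid max=3 at (1,1)
Step 2: ant0:(1,1)->N->(0,1) | ant1:(2,0)->N->(1,0)
  grid max=2 at (1,1)
Step 3: ant0:(0,1)->S->(1,1) | ant1:(1,0)->E->(1,1)
  grid max=5 at (1,1)
Step 4: ant0:(1,1)->N->(0,1) | ant1:(1,1)->N->(0,1)
  grid max=4 at (1,1)
Final grid:
  0 3 0 0
  0 4 0 0
  0 0 0 0
  0 0 0 0
Max pheromone 4 at (1,1)

Answer: (1,1)=4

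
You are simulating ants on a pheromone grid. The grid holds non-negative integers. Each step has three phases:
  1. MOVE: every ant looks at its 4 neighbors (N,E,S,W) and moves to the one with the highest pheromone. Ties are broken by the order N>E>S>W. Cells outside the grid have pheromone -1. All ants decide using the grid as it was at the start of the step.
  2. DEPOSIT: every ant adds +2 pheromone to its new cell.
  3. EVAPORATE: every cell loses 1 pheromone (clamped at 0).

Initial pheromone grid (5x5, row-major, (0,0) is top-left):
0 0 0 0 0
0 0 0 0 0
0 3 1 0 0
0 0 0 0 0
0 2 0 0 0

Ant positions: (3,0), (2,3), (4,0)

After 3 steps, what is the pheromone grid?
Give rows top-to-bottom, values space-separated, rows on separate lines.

After step 1: ants at (2,0),(2,2),(4,1)
  0 0 0 0 0
  0 0 0 0 0
  1 2 2 0 0
  0 0 0 0 0
  0 3 0 0 0
After step 2: ants at (2,1),(2,1),(3,1)
  0 0 0 0 0
  0 0 0 0 0
  0 5 1 0 0
  0 1 0 0 0
  0 2 0 0 0
After step 3: ants at (2,2),(2,2),(2,1)
  0 0 0 0 0
  0 0 0 0 0
  0 6 4 0 0
  0 0 0 0 0
  0 1 0 0 0

0 0 0 0 0
0 0 0 0 0
0 6 4 0 0
0 0 0 0 0
0 1 0 0 0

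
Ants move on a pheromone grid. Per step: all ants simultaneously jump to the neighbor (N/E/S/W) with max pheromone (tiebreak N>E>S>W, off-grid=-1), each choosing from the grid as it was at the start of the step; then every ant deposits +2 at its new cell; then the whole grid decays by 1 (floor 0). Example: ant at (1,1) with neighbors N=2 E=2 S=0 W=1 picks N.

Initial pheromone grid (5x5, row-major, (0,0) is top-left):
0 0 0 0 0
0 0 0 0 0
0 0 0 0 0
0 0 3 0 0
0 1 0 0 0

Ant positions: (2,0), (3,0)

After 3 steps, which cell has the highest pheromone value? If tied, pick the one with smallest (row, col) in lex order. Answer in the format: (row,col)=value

Step 1: ant0:(2,0)->N->(1,0) | ant1:(3,0)->N->(2,0)
  grid max=2 at (3,2)
Step 2: ant0:(1,0)->S->(2,0) | ant1:(2,0)->N->(1,0)
  grid max=2 at (1,0)
Step 3: ant0:(2,0)->N->(1,0) | ant1:(1,0)->S->(2,0)
  grid max=3 at (1,0)
Final grid:
  0 0 0 0 0
  3 0 0 0 0
  3 0 0 0 0
  0 0 0 0 0
  0 0 0 0 0
Max pheromone 3 at (1,0)

Answer: (1,0)=3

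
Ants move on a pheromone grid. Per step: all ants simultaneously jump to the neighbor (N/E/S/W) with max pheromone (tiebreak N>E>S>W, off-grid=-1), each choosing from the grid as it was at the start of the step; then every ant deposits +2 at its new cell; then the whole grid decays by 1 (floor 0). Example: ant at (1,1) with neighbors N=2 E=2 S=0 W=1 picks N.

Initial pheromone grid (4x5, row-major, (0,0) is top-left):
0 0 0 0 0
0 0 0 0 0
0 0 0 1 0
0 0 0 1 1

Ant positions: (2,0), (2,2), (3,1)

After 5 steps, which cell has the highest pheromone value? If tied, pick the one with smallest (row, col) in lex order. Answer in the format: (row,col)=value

Step 1: ant0:(2,0)->N->(1,0) | ant1:(2,2)->E->(2,3) | ant2:(3,1)->N->(2,1)
  grid max=2 at (2,3)
Step 2: ant0:(1,0)->N->(0,0) | ant1:(2,3)->N->(1,3) | ant2:(2,1)->N->(1,1)
  grid max=1 at (0,0)
Step 3: ant0:(0,0)->E->(0,1) | ant1:(1,3)->S->(2,3) | ant2:(1,1)->N->(0,1)
  grid max=3 at (0,1)
Step 4: ant0:(0,1)->E->(0,2) | ant1:(2,3)->N->(1,3) | ant2:(0,1)->E->(0,2)
  grid max=3 at (0,2)
Step 5: ant0:(0,2)->W->(0,1) | ant1:(1,3)->S->(2,3) | ant2:(0,2)->W->(0,1)
  grid max=5 at (0,1)
Final grid:
  0 5 2 0 0
  0 0 0 0 0
  0 0 0 2 0
  0 0 0 0 0
Max pheromone 5 at (0,1)

Answer: (0,1)=5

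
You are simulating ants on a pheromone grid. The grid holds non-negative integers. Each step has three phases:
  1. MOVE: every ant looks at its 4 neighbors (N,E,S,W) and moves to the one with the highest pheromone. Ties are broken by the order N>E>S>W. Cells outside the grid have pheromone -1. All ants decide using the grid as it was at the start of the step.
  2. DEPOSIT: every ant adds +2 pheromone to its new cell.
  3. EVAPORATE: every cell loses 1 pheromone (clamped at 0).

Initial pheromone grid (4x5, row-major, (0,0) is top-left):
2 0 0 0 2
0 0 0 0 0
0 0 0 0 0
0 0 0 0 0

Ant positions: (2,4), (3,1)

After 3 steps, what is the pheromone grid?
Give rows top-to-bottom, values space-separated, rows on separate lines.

After step 1: ants at (1,4),(2,1)
  1 0 0 0 1
  0 0 0 0 1
  0 1 0 0 0
  0 0 0 0 0
After step 2: ants at (0,4),(1,1)
  0 0 0 0 2
  0 1 0 0 0
  0 0 0 0 0
  0 0 0 0 0
After step 3: ants at (1,4),(0,1)
  0 1 0 0 1
  0 0 0 0 1
  0 0 0 0 0
  0 0 0 0 0

0 1 0 0 1
0 0 0 0 1
0 0 0 0 0
0 0 0 0 0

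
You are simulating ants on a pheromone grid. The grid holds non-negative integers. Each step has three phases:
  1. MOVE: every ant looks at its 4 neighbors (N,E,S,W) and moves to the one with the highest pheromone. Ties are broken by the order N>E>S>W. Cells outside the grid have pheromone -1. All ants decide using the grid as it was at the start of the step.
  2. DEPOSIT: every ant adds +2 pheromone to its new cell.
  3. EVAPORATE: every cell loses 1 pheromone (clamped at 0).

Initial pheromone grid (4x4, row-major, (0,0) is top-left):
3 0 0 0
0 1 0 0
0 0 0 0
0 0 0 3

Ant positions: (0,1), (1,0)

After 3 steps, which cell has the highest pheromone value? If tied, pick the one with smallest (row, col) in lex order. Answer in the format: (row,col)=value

Step 1: ant0:(0,1)->W->(0,0) | ant1:(1,0)->N->(0,0)
  grid max=6 at (0,0)
Step 2: ant0:(0,0)->E->(0,1) | ant1:(0,0)->E->(0,1)
  grid max=5 at (0,0)
Step 3: ant0:(0,1)->W->(0,0) | ant1:(0,1)->W->(0,0)
  grid max=8 at (0,0)
Final grid:
  8 2 0 0
  0 0 0 0
  0 0 0 0
  0 0 0 0
Max pheromone 8 at (0,0)

Answer: (0,0)=8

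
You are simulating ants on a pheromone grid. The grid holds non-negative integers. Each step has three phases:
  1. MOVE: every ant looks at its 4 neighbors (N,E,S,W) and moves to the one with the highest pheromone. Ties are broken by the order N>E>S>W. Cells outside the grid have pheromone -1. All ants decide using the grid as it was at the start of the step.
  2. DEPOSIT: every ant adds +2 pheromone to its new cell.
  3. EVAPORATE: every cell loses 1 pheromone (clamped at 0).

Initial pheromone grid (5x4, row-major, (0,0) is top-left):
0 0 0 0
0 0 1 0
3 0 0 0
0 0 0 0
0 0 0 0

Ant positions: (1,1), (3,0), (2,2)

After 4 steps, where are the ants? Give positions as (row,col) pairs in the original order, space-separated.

Step 1: ant0:(1,1)->E->(1,2) | ant1:(3,0)->N->(2,0) | ant2:(2,2)->N->(1,2)
  grid max=4 at (1,2)
Step 2: ant0:(1,2)->N->(0,2) | ant1:(2,0)->N->(1,0) | ant2:(1,2)->N->(0,2)
  grid max=3 at (0,2)
Step 3: ant0:(0,2)->S->(1,2) | ant1:(1,0)->S->(2,0) | ant2:(0,2)->S->(1,2)
  grid max=6 at (1,2)
Step 4: ant0:(1,2)->N->(0,2) | ant1:(2,0)->N->(1,0) | ant2:(1,2)->N->(0,2)
  grid max=5 at (0,2)

(0,2) (1,0) (0,2)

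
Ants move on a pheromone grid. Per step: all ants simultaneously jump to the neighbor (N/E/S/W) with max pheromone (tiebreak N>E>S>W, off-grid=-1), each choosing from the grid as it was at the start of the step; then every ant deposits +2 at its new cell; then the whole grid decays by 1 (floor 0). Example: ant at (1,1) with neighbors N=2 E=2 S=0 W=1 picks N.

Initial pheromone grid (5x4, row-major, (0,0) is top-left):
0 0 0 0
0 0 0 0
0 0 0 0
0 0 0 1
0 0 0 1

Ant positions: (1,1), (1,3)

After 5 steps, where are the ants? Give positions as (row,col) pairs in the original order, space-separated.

Step 1: ant0:(1,1)->N->(0,1) | ant1:(1,3)->N->(0,3)
  grid max=1 at (0,1)
Step 2: ant0:(0,1)->E->(0,2) | ant1:(0,3)->S->(1,3)
  grid max=1 at (0,2)
Step 3: ant0:(0,2)->E->(0,3) | ant1:(1,3)->N->(0,3)
  grid max=3 at (0,3)
Step 4: ant0:(0,3)->S->(1,3) | ant1:(0,3)->S->(1,3)
  grid max=3 at (1,3)
Step 5: ant0:(1,3)->N->(0,3) | ant1:(1,3)->N->(0,3)
  grid max=5 at (0,3)

(0,3) (0,3)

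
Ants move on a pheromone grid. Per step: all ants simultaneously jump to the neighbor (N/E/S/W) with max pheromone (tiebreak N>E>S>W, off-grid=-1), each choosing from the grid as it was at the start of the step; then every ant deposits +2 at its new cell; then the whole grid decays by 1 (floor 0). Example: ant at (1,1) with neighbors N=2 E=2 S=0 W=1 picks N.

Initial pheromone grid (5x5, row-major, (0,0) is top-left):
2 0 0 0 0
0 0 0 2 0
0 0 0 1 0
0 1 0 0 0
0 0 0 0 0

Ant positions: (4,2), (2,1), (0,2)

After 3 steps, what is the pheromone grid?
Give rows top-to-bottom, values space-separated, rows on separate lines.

After step 1: ants at (3,2),(3,1),(0,3)
  1 0 0 1 0
  0 0 0 1 0
  0 0 0 0 0
  0 2 1 0 0
  0 0 0 0 0
After step 2: ants at (3,1),(3,2),(1,3)
  0 0 0 0 0
  0 0 0 2 0
  0 0 0 0 0
  0 3 2 0 0
  0 0 0 0 0
After step 3: ants at (3,2),(3,1),(0,3)
  0 0 0 1 0
  0 0 0 1 0
  0 0 0 0 0
  0 4 3 0 0
  0 0 0 0 0

0 0 0 1 0
0 0 0 1 0
0 0 0 0 0
0 4 3 0 0
0 0 0 0 0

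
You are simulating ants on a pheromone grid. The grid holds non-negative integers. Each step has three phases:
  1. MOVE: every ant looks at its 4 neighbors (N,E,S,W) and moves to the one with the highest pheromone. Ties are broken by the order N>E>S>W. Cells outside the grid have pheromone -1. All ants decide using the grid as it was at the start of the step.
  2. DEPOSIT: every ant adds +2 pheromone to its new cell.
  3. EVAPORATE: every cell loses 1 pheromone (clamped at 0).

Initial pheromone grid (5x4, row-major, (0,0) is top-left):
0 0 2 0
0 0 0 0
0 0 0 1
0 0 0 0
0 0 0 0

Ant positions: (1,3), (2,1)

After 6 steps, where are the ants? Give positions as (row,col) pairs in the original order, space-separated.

Step 1: ant0:(1,3)->S->(2,3) | ant1:(2,1)->N->(1,1)
  grid max=2 at (2,3)
Step 2: ant0:(2,3)->N->(1,3) | ant1:(1,1)->N->(0,1)
  grid max=1 at (0,1)
Step 3: ant0:(1,3)->S->(2,3) | ant1:(0,1)->E->(0,2)
  grid max=2 at (2,3)
Step 4: ant0:(2,3)->N->(1,3) | ant1:(0,2)->E->(0,3)
  grid max=1 at (0,3)
Step 5: ant0:(1,3)->N->(0,3) | ant1:(0,3)->S->(1,3)
  grid max=2 at (0,3)
Step 6: ant0:(0,3)->S->(1,3) | ant1:(1,3)->N->(0,3)
  grid max=3 at (0,3)

(1,3) (0,3)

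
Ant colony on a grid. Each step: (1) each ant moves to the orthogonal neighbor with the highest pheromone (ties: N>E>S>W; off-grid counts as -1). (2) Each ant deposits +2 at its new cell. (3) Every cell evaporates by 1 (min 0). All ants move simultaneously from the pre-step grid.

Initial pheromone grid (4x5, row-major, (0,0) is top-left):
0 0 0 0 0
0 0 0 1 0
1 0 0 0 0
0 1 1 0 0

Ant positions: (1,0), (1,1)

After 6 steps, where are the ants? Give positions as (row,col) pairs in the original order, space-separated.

Step 1: ant0:(1,0)->S->(2,0) | ant1:(1,1)->N->(0,1)
  grid max=2 at (2,0)
Step 2: ant0:(2,0)->N->(1,0) | ant1:(0,1)->E->(0,2)
  grid max=1 at (0,2)
Step 3: ant0:(1,0)->S->(2,0) | ant1:(0,2)->E->(0,3)
  grid max=2 at (2,0)
Step 4: ant0:(2,0)->N->(1,0) | ant1:(0,3)->E->(0,4)
  grid max=1 at (0,4)
Step 5: ant0:(1,0)->S->(2,0) | ant1:(0,4)->S->(1,4)
  grid max=2 at (2,0)
Step 6: ant0:(2,0)->N->(1,0) | ant1:(1,4)->N->(0,4)
  grid max=1 at (0,4)

(1,0) (0,4)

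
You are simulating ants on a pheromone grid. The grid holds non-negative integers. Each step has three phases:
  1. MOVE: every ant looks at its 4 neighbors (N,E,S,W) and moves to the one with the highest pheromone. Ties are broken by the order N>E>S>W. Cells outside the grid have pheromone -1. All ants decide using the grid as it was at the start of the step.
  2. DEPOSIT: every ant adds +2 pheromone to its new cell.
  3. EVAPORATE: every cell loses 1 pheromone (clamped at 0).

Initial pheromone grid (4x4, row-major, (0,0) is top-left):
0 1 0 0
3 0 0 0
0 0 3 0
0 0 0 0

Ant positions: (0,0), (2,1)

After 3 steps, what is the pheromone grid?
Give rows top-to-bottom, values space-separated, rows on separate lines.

After step 1: ants at (1,0),(2,2)
  0 0 0 0
  4 0 0 0
  0 0 4 0
  0 0 0 0
After step 2: ants at (0,0),(1,2)
  1 0 0 0
  3 0 1 0
  0 0 3 0
  0 0 0 0
After step 3: ants at (1,0),(2,2)
  0 0 0 0
  4 0 0 0
  0 0 4 0
  0 0 0 0

0 0 0 0
4 0 0 0
0 0 4 0
0 0 0 0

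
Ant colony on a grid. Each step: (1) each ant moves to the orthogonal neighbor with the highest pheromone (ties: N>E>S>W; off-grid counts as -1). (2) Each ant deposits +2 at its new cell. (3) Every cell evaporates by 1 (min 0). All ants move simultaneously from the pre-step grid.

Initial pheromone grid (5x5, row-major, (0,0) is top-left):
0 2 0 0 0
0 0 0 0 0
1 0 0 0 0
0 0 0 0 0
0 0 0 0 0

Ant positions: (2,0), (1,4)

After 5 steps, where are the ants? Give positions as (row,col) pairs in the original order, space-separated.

Step 1: ant0:(2,0)->N->(1,0) | ant1:(1,4)->N->(0,4)
  grid max=1 at (0,1)
Step 2: ant0:(1,0)->N->(0,0) | ant1:(0,4)->S->(1,4)
  grid max=1 at (0,0)
Step 3: ant0:(0,0)->E->(0,1) | ant1:(1,4)->N->(0,4)
  grid max=1 at (0,1)
Step 4: ant0:(0,1)->E->(0,2) | ant1:(0,4)->S->(1,4)
  grid max=1 at (0,2)
Step 5: ant0:(0,2)->E->(0,3) | ant1:(1,4)->N->(0,4)
  grid max=1 at (0,3)

(0,3) (0,4)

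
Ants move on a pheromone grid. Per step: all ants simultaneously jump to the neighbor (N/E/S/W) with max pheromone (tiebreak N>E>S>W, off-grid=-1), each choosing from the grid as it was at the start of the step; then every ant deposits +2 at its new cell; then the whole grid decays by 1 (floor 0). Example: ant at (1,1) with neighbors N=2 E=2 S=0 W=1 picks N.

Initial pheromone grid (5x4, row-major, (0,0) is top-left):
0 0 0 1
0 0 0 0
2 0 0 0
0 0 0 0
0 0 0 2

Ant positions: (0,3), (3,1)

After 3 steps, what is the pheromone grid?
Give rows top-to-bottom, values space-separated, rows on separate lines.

After step 1: ants at (1,3),(2,1)
  0 0 0 0
  0 0 0 1
  1 1 0 0
  0 0 0 0
  0 0 0 1
After step 2: ants at (0,3),(2,0)
  0 0 0 1
  0 0 0 0
  2 0 0 0
  0 0 0 0
  0 0 0 0
After step 3: ants at (1,3),(1,0)
  0 0 0 0
  1 0 0 1
  1 0 0 0
  0 0 0 0
  0 0 0 0

0 0 0 0
1 0 0 1
1 0 0 0
0 0 0 0
0 0 0 0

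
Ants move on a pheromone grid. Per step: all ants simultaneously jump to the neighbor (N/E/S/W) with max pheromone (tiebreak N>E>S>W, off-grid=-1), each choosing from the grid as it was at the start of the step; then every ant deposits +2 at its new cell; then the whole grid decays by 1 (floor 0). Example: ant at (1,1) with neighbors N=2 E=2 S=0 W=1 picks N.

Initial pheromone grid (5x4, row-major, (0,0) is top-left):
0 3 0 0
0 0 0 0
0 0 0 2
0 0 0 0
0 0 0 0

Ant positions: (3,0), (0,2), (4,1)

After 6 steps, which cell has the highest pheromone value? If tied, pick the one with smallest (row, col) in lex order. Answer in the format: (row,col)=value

Step 1: ant0:(3,0)->N->(2,0) | ant1:(0,2)->W->(0,1) | ant2:(4,1)->N->(3,1)
  grid max=4 at (0,1)
Step 2: ant0:(2,0)->N->(1,0) | ant1:(0,1)->E->(0,2) | ant2:(3,1)->N->(2,1)
  grid max=3 at (0,1)
Step 3: ant0:(1,0)->N->(0,0) | ant1:(0,2)->W->(0,1) | ant2:(2,1)->N->(1,1)
  grid max=4 at (0,1)
Step 4: ant0:(0,0)->E->(0,1) | ant1:(0,1)->S->(1,1) | ant2:(1,1)->N->(0,1)
  grid max=7 at (0,1)
Step 5: ant0:(0,1)->S->(1,1) | ant1:(1,1)->N->(0,1) | ant2:(0,1)->S->(1,1)
  grid max=8 at (0,1)
Step 6: ant0:(1,1)->N->(0,1) | ant1:(0,1)->S->(1,1) | ant2:(1,1)->N->(0,1)
  grid max=11 at (0,1)
Final grid:
  0 11 0 0
  0 6 0 0
  0 0 0 0
  0 0 0 0
  0 0 0 0
Max pheromone 11 at (0,1)

Answer: (0,1)=11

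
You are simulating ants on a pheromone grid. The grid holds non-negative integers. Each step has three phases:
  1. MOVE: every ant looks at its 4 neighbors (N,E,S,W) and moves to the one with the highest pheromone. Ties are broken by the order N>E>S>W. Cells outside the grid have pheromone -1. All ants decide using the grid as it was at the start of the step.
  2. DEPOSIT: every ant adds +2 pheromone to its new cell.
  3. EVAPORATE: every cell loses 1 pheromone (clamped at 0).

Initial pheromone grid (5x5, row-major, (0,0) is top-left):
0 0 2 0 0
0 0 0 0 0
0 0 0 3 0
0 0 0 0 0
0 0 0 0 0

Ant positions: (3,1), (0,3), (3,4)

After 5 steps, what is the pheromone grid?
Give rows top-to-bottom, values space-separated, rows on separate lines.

After step 1: ants at (2,1),(0,2),(2,4)
  0 0 3 0 0
  0 0 0 0 0
  0 1 0 2 1
  0 0 0 0 0
  0 0 0 0 0
After step 2: ants at (1,1),(0,3),(2,3)
  0 0 2 1 0
  0 1 0 0 0
  0 0 0 3 0
  0 0 0 0 0
  0 0 0 0 0
After step 3: ants at (0,1),(0,2),(1,3)
  0 1 3 0 0
  0 0 0 1 0
  0 0 0 2 0
  0 0 0 0 0
  0 0 0 0 0
After step 4: ants at (0,2),(0,1),(2,3)
  0 2 4 0 0
  0 0 0 0 0
  0 0 0 3 0
  0 0 0 0 0
  0 0 0 0 0
After step 5: ants at (0,1),(0,2),(1,3)
  0 3 5 0 0
  0 0 0 1 0
  0 0 0 2 0
  0 0 0 0 0
  0 0 0 0 0

0 3 5 0 0
0 0 0 1 0
0 0 0 2 0
0 0 0 0 0
0 0 0 0 0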